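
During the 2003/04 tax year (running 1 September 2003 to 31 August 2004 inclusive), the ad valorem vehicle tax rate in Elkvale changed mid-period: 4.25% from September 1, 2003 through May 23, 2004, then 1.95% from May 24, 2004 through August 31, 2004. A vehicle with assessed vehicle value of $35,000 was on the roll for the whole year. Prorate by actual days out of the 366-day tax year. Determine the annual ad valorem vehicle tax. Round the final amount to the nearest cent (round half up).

September 1, 2003 – May 23, 2004: 266 days at 4.25% → $35,000 × 4.25% × 266/366 = $1,081.0792
May 24 – August 31, 2004: 100 days at 1.95% → $35,000 × 1.95% × 100/366 = $186.4754
Total = $1,267.5546

$1,267.55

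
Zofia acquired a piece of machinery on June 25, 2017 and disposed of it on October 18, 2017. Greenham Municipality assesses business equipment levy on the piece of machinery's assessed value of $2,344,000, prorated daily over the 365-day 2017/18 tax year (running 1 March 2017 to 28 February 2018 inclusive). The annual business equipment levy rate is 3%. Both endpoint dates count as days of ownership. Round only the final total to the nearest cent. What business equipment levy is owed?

$22,348.27

Days held (June 25 – October 18, 2017): 116 out of 365
Tax = $2,344,000 × 3% × 116/365 = $22,348.2740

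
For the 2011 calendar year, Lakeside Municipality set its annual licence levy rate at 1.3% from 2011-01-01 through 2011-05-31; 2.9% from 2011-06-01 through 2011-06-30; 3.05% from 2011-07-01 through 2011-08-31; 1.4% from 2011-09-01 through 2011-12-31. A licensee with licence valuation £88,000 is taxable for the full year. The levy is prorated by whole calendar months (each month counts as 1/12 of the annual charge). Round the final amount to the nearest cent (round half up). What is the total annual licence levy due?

£1,547.33

2011-01-01 to 2011-05-31: 5 months at 1.3% → £88,000 × 1.3% × 5/12 = £476.6667
2011-06-01 to 2011-06-30: 1 month at 2.9% → £88,000 × 2.9% × 1/12 = £212.6667
2011-07-01 to 2011-08-31: 2 months at 3.05% → £88,000 × 3.05% × 2/12 = £447.3333
2011-09-01 to 2011-12-31: 4 months at 1.4% → £88,000 × 1.4% × 4/12 = £410.6667
Total = £1,547.3333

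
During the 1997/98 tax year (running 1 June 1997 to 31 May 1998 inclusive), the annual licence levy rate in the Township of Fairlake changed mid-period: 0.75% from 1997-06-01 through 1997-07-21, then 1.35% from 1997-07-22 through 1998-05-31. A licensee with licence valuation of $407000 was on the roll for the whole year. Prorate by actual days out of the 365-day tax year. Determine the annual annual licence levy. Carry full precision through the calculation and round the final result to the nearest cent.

1997-06-01 to 1997-07-21: 51 days at 0.75% → $407000 × 0.75% × 51/365 = $426.5137
1997-07-22 to 1998-05-31: 314 days at 1.35% → $407000 × 1.35% × 314/365 = $4726.7753
Total = $5153.2890

$5153.29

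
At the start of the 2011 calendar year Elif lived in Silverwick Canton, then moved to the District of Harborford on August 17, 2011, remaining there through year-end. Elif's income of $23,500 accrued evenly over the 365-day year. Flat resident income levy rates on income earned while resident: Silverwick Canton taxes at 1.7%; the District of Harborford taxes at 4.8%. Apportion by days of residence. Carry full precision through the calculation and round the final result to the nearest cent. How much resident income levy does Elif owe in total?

$672.94

Silverwick Canton, January 1 – August 16, 2011: 228 days → $23,500 × 1.7% × 228/365 = $249.5507
The District of Harborford, August 17 – December 31, 2011: 137 days → $23,500 × 4.8% × 137/365 = $423.3863
Total = $672.9370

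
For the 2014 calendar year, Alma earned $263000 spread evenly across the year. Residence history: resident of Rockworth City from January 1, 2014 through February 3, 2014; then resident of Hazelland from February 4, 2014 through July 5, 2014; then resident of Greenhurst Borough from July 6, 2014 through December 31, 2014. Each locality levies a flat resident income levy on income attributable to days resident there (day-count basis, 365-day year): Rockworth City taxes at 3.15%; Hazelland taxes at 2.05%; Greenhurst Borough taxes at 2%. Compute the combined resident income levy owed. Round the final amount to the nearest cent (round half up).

$5596.50

Rockworth City, January 1 – February 3, 2014: 34 days → $263000 × 3.15% × 34/365 = $771.7068
Hazelland, February 4 – July 5, 2014: 152 days → $263000 × 2.05% × 152/365 = $2245.2274
Greenhurst Borough, July 6 – December 31, 2014: 179 days → $263000 × 2% × 179/365 = $2579.5616
Total = $5596.4959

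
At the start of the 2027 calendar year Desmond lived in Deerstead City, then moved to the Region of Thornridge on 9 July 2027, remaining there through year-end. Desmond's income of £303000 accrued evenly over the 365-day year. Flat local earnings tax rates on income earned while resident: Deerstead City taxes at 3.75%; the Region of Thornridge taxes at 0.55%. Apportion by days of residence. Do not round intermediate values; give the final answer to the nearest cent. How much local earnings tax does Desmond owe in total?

£6687.17

Deerstead City, 1 January – 8 July 2027: 189 days → £303000 × 3.75% × 189/365 = £5883.5959
The Region of Thornridge, 9 July – 31 December 2027: 176 days → £303000 × 0.55% × 176/365 = £803.5726
Total = £6687.1685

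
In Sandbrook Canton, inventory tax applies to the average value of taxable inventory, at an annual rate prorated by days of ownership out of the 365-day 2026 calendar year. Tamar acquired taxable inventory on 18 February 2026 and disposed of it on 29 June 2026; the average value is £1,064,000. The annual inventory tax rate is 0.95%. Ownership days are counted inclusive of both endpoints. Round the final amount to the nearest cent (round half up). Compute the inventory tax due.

£3,655.50

Days held (18 February – 29 June 2026): 132 out of 365
Tax = £1,064,000 × 0.95% × 132/365 = £3,655.4959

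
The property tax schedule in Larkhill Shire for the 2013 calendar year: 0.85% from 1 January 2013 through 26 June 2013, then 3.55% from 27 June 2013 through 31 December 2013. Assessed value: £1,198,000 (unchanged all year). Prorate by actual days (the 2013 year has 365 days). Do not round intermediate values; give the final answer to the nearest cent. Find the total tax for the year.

£26,843.41

1 January – 26 June 2013: 177 days at 0.85% → £1,198,000 × 0.85% × 177/365 = £4,938.0575
27 June – 31 December 2013: 188 days at 3.55% → £1,198,000 × 3.55% × 188/365 = £21,905.3479
Total = £26,843.4055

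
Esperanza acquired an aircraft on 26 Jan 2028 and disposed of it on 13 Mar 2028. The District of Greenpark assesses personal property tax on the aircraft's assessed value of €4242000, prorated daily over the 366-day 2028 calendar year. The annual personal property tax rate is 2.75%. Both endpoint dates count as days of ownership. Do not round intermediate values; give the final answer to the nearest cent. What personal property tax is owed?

Days held (26 Jan – 13 Mar 2028): 48 out of 366
Tax = €4242000 × 2.75% × 48/366 = €15299.0164

€15299.02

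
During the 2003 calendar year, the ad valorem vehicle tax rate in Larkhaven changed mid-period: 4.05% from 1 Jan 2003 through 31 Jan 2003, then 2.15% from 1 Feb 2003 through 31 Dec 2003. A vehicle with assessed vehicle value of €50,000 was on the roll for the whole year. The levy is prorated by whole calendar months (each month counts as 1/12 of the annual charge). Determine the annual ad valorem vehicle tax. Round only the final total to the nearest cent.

€1,154.17

1 Jan – 31 Jan 2003: 1 month at 4.05% → €50,000 × 4.05% × 1/12 = €168.7500
1 Feb – 31 Dec 2003: 11 months at 2.15% → €50,000 × 2.15% × 11/12 = €985.4167
Total = €1,154.1667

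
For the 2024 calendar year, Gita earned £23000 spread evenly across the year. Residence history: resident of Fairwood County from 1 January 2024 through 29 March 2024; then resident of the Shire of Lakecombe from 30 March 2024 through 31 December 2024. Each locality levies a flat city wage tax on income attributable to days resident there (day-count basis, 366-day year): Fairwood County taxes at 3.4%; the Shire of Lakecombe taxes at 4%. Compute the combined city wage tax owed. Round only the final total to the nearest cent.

£886.44

Fairwood County, 1 January – 29 March 2024: 89 days → £23000 × 3.4% × 89/366 = £190.1585
The Shire of Lakecombe, 30 March – 31 December 2024: 277 days → £23000 × 4% × 277/366 = £696.2842
Total = £886.4426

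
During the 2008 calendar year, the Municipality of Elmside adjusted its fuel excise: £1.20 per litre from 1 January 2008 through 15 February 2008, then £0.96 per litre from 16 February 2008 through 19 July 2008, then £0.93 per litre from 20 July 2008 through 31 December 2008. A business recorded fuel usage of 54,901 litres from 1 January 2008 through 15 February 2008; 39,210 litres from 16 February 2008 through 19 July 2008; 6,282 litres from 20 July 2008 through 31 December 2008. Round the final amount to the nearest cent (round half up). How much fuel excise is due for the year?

£109365.06

1 January – 15 February 2008: 54,901 litres at £1.20/litre → £65881.20
16 February – 19 July 2008: 39,210 litres at £0.96/litre → £37641.60
20 July – 31 December 2008: 6,282 litres at £0.93/litre → £5842.26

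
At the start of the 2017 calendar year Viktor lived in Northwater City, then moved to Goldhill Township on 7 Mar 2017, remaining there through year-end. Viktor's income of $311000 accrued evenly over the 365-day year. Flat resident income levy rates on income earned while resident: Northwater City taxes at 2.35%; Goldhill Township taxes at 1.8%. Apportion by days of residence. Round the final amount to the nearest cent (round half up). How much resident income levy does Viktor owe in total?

Northwater City, 1 Jan – 6 Mar 2017: 65 days → $311000 × 2.35% × 65/365 = $1301.5137
Goldhill Township, 7 Mar – 31 Dec 2017: 300 days → $311000 × 1.8% × 300/365 = $4601.0959
Total = $5902.6096

$5902.61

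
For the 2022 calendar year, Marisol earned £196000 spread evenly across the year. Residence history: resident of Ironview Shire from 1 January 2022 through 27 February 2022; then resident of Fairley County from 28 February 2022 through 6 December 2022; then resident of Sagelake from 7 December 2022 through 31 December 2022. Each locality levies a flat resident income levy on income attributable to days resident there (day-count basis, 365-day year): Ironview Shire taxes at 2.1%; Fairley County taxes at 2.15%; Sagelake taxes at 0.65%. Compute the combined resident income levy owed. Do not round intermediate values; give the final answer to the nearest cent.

£3997.06

Ironview Shire, 1 January – 27 February 2022: 58 days → £196000 × 2.1% × 58/365 = £654.0493
Fairley County, 28 February – 6 December 2022: 282 days → £196000 × 2.15% × 282/365 = £3255.7479
Sagelake, 7 December – 31 December 2022: 25 days → £196000 × 0.65% × 25/365 = £87.2603
Total = £3997.0575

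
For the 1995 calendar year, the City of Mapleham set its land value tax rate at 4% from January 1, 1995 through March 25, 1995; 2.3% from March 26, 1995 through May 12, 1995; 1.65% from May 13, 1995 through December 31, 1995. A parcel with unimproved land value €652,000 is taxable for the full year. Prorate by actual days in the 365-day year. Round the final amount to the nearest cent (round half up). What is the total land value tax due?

January 1 – March 25, 1995: 84 days at 4% → €652,000 × 4% × 84/365 = €6,001.9726
March 26 – May 12, 1995: 48 days at 2.3% → €652,000 × 2.3% × 48/365 = €1,972.0767
May 13 – December 31, 1995: 233 days at 1.65% → €652,000 × 1.65% × 233/365 = €6,867.4356
Total = €14,841.4849

€14,841.48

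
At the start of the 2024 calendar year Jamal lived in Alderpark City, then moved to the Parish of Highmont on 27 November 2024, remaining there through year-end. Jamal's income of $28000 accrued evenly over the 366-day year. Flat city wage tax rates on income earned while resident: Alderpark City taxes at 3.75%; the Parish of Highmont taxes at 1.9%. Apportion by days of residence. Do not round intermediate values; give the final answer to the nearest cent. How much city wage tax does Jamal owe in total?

$1000.46

Alderpark City, 1 January – 26 November 2024: 331 days → $28000 × 3.75% × 331/366 = $949.5902
The Parish of Highmont, 27 November – 31 December 2024: 35 days → $28000 × 1.9% × 35/366 = $50.8743
Total = $1000.4645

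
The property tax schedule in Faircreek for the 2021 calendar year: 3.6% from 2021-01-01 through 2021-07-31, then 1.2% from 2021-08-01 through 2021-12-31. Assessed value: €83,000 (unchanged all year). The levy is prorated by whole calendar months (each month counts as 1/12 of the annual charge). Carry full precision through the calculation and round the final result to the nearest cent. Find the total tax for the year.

2021-01-01 to 2021-07-31: 7 months at 3.6% → €83,000 × 3.6% × 7/12 = €1,743.0000
2021-08-01 to 2021-12-31: 5 months at 1.2% → €83,000 × 1.2% × 5/12 = €415.0000
Total = €2,158.0000

€2,158.00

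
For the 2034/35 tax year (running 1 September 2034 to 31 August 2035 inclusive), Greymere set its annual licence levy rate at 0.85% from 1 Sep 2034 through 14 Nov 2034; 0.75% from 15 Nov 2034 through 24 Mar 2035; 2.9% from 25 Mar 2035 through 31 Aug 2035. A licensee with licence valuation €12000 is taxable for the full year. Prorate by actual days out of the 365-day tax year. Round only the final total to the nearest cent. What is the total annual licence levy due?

1 Sep – 14 Nov 2034: 75 days at 0.85% → €12000 × 0.85% × 75/365 = €20.9589
15 Nov 2034 – 24 Mar 2035: 130 days at 0.75% → €12000 × 0.75% × 130/365 = €32.0548
25 Mar – 31 Aug 2035: 160 days at 2.9% → €12000 × 2.9% × 160/365 = €152.5479
Total = €205.5616

€205.56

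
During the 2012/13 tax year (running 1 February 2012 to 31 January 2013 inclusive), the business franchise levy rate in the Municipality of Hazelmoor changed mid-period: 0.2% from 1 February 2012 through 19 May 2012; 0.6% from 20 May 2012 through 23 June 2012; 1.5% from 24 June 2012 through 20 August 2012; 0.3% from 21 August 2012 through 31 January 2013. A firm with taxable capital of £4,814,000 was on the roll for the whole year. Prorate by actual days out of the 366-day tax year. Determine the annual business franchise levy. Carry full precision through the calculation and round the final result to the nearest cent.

1 February – 19 May 2012: 109 days at 0.2% → £4,814,000 × 0.2% × 109/366 = £2,867.3552
20 May – 23 June 2012: 35 days at 0.6% → £4,814,000 × 0.6% × 35/366 = £2,762.1311
24 June – 20 August 2012: 58 days at 1.5% → £4,814,000 × 1.5% × 58/366 = £11,443.1148
21 August 2012 – 31 January 2013: 164 days at 0.3% → £4,814,000 × 0.3% × 164/366 = £6,471.2787
Total = £23,543.8798

£23,543.88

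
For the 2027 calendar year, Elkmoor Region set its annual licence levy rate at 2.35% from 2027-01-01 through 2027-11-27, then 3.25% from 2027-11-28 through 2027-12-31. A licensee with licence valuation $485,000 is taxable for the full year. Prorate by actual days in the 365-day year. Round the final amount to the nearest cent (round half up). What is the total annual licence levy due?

$11,804.10

2027-01-01 to 2027-11-27: 331 days at 2.35% → $485,000 × 2.35% × 331/365 = $10,335.8151
2027-11-28 to 2027-12-31: 34 days at 3.25% → $485,000 × 3.25% × 34/365 = $1,468.2877
Total = $11,804.1027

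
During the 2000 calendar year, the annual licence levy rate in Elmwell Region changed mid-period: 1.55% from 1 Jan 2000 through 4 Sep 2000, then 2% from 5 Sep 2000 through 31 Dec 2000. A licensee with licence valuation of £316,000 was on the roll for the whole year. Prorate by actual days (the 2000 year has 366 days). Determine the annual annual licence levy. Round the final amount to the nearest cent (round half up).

£5,356.46

1 Jan – 4 Sep 2000: 248 days at 1.55% → £316,000 × 1.55% × 248/366 = £3,318.8634
5 Sep – 31 Dec 2000: 118 days at 2% → £316,000 × 2% × 118/366 = £2,037.5956
Total = £5,356.4590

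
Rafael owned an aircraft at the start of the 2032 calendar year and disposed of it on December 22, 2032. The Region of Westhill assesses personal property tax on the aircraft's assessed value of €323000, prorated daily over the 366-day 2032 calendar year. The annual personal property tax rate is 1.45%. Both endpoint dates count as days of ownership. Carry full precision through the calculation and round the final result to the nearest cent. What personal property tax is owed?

Days held (January 1 – December 22, 2032): 357 out of 366
Tax = €323000 × 1.45% × 357/366 = €4568.3320

€4568.33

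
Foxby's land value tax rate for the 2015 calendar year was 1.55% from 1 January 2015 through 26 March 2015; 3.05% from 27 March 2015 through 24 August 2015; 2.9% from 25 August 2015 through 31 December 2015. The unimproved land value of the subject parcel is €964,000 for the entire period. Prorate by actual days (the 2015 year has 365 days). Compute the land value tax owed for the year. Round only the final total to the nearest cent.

1 January – 26 March 2015: 85 days at 1.55% → €964,000 × 1.55% × 85/365 = €3,479.6438
27 March – 24 August 2015: 151 days at 3.05% → €964,000 × 3.05% × 151/365 = €12,163.5671
25 August – 31 December 2015: 129 days at 2.9% → €964,000 × 2.9% × 129/365 = €9,880.3397
Total = €25,523.5507

€25,523.55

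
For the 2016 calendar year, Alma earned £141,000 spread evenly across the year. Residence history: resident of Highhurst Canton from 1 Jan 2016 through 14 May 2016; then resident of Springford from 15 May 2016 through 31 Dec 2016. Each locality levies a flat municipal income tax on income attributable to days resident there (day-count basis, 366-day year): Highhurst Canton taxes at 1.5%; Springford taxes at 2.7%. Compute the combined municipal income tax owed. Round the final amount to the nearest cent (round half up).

£3,182.90

Highhurst Canton, 1 Jan – 14 May 2016: 135 days → £141,000 × 1.5% × 135/366 = £780.1230
Springford, 15 May – 31 Dec 2016: 231 days → £141,000 × 2.7% × 231/366 = £2,402.7787
Total = £3,182.9016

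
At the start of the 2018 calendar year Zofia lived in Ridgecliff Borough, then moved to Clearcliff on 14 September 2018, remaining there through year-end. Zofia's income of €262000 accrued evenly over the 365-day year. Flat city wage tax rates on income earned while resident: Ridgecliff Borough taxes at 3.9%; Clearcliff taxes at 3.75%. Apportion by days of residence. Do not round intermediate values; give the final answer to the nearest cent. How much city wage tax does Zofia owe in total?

€10100.64

Ridgecliff Borough, 1 January – 13 September 2018: 256 days → €262000 × 3.9% × 256/365 = €7166.5973
Clearcliff, 14 September – 31 December 2018: 109 days → €262000 × 3.75% × 109/365 = €2934.0411
Total = €10100.6384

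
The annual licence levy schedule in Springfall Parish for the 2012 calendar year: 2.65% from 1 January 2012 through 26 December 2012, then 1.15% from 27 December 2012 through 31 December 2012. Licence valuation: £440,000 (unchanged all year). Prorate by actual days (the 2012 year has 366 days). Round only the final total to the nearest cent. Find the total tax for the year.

£11,569.84

1 January – 26 December 2012: 361 days at 2.65% → £440,000 × 2.65% × 361/366 = £11,500.7104
27 December – 31 December 2012: 5 days at 1.15% → £440,000 × 1.15% × 5/366 = £69.1257
Total = £11,569.8361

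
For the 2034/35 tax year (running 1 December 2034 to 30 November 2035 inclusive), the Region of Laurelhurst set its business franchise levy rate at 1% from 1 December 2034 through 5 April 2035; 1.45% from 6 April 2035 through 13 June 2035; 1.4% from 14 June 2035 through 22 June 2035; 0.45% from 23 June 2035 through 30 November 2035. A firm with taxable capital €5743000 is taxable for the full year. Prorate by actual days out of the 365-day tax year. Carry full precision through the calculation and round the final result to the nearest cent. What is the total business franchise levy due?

€48949.24

1 December 2034 – 5 April 2035: 126 days at 1% → €5743000 × 1% × 126/365 = €19825.1507
6 April – 13 June 2035: 69 days at 1.45% → €5743000 × 1.45% × 69/365 = €15742.1137
14 June – 22 June 2035: 9 days at 1.4% → €5743000 × 1.4% × 9/365 = €1982.5151
23 June – 30 November 2035: 161 days at 0.45% → €5743000 × 0.45% × 161/365 = €11399.4616
Total = €48949.2411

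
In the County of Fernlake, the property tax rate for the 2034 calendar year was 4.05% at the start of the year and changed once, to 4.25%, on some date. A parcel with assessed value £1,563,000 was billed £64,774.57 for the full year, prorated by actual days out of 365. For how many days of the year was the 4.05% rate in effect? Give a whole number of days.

193 days

Let d = days at the first rate; then 365 − d days at the second rate.
£1,563,000 × [4.05%·d + 4.25%·(365−d)] / 365 = £64,774.57
Solving gives d = 193, so the new rate took effect on 13 Jul 2034.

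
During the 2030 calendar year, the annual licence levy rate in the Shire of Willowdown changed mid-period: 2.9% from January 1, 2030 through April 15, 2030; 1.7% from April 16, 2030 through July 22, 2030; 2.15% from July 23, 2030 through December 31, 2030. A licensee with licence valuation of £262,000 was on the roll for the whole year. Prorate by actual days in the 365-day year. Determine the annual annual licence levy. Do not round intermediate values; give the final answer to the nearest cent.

January 1 – April 15, 2030: 105 days at 2.9% → £262,000 × 2.9% × 105/365 = £2,185.7260
April 16 – July 22, 2030: 98 days at 1.7% → £262,000 × 1.7% × 98/365 = £1,195.8685
July 23 – December 31, 2030: 162 days at 2.15% → £262,000 × 2.15% × 162/365 = £2,500.1260
Total = £5,881.7205

£5,881.72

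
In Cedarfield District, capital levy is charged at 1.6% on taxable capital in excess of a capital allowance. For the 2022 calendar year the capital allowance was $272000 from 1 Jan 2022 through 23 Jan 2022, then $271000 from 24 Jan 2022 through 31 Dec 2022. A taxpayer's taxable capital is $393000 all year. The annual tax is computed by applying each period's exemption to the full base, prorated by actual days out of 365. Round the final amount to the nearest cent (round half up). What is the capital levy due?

$1950.99

1 Jan – 23 Jan 2022: 23 days, exemption $272000 → ($393000 − $272000) × 1.6% × 23/365 = $121.9945
24 Jan – 31 Dec 2022: 342 days, exemption $271000 → ($393000 − $271000) × 1.6% × 342/365 = $1828.9973
Total = $1950.9918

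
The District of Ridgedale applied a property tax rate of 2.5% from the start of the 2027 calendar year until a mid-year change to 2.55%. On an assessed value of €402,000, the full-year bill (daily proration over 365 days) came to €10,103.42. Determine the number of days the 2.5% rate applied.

Let d = days at the first rate; then 365 − d days at the second rate.
€402,000 × [2.5%·d + 2.55%·(365−d)] / 365 = €10,103.42
Solving gives d = 268, so the new rate took effect on 26 September 2027.

268 days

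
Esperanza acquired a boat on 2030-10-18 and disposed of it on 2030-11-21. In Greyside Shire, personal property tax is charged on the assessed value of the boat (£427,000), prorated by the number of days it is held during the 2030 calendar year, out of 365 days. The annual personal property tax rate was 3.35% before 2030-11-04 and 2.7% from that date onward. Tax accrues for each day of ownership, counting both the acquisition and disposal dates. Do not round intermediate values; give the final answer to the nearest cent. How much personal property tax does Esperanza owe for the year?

2030-10-18 to 2030-11-03: 17 days at 3.35% → £427,000 × 3.35% × 17/365 = £666.2370
2030-11-04 to 2030-11-21: 18 days at 2.7% → £427,000 × 2.7% × 18/365 = £568.5534
Total = £1,234.7904

£1,234.79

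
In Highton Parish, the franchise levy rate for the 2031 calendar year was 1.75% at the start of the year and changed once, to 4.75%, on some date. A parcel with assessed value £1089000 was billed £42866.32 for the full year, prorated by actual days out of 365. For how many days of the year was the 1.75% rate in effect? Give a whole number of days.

Let d = days at the first rate; then 365 − d days at the second rate.
£1089000 × [1.75%·d + 4.75%·(365−d)] / 365 = £42866.32
Solving gives d = 99, so the new rate took effect on 10 April 2031.

99 days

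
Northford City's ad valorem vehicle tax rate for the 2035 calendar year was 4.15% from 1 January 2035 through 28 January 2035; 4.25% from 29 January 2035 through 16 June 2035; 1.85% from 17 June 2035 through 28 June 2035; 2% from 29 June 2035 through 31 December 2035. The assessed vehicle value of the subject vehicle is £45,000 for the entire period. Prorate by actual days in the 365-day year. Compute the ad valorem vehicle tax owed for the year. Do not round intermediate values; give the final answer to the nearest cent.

£1,357.58

1 January – 28 January 2035: 28 days at 4.15% → £45,000 × 4.15% × 28/365 = £143.2603
29 January – 16 June 2035: 139 days at 4.25% → £45,000 × 4.25% × 139/365 = £728.3219
17 June – 28 June 2035: 12 days at 1.85% → £45,000 × 1.85% × 12/365 = £27.3699
29 June – 31 December 2035: 186 days at 2% → £45,000 × 2% × 186/365 = £458.6301
Total = £1,357.5822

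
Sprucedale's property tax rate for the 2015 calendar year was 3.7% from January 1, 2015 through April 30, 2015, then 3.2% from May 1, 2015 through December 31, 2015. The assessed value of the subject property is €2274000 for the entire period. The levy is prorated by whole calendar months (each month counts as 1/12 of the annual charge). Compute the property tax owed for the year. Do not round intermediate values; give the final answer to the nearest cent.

January 1 – April 30, 2015: 4 months at 3.7% → €2274000 × 3.7% × 4/12 = €28046.0000
May 1 – December 31, 2015: 8 months at 3.2% → €2274000 × 3.2% × 8/12 = €48512.0000
Total = €76558.0000

€76558.00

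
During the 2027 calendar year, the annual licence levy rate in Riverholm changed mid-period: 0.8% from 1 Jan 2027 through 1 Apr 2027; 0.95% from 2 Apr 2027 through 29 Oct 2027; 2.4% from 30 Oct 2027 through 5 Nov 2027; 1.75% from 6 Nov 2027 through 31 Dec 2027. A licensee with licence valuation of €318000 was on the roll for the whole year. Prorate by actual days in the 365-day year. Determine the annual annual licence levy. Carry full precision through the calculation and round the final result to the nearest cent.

1 Jan – 1 Apr 2027: 91 days at 0.8% → €318000 × 0.8% × 91/365 = €634.2575
2 Apr – 29 Oct 2027: 211 days at 0.95% → €318000 × 0.95% × 211/365 = €1746.3863
30 Oct – 5 Nov 2027: 7 days at 2.4% → €318000 × 2.4% × 7/365 = €146.3671
6 Nov – 31 Dec 2027: 56 days at 1.75% → €318000 × 1.75% × 56/365 = €853.8082
Total = €3380.8192

€3380.82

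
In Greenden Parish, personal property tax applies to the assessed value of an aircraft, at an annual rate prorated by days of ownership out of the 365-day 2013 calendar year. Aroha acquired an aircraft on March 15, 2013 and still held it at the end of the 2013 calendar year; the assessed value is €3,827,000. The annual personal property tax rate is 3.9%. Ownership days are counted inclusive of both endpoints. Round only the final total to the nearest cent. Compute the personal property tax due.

Days held (March 15 – December 31, 2013): 292 out of 365
Tax = €3,827,000 × 3.9% × 292/365 = €119,402.4000

€119,402.40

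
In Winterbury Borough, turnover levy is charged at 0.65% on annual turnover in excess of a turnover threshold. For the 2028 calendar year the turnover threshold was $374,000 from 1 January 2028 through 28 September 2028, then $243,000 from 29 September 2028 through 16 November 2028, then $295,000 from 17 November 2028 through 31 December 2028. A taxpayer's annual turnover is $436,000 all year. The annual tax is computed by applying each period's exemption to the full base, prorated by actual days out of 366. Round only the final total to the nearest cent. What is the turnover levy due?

$580.13

1 January – 28 September 2028: 272 days, exemption $374,000 → ($436,000 − $374,000) × 0.65% × 272/366 = $299.4973
29 September – 16 November 2028: 49 days, exemption $243,000 → ($436,000 − $243,000) × 0.65% × 49/366 = $167.9522
17 November – 31 December 2028: 45 days, exemption $295,000 → ($436,000 − $295,000) × 0.65% × 45/366 = $112.6844
Total = $580.1339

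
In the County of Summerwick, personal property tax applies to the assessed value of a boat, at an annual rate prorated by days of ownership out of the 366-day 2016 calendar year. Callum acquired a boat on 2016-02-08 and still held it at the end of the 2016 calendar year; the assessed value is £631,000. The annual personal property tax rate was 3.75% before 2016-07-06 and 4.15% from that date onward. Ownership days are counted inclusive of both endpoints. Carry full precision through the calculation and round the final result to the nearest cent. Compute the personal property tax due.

£22,440.15

2016-02-08 to 2016-07-05: 149 days at 3.75% → £631,000 × 3.75% × 149/366 = £9,633.0943
2016-07-06 to 2016-12-31: 179 days at 4.15% → £631,000 × 4.15% × 179/366 = £12,807.0587
Total = £22,440.1530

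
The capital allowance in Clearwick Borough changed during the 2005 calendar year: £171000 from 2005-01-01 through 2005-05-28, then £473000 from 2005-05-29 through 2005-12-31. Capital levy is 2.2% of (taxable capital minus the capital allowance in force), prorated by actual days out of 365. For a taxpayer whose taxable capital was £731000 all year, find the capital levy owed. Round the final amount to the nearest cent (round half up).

2005-01-01 to 2005-05-28: 148 days, exemption £171000 → (£731000 − £171000) × 2.2% × 148/365 = £4995.5068
2005-05-29 to 2005-12-31: 217 days, exemption £473000 → (£731000 − £473000) × 2.2% × 217/365 = £3374.4986
Total = £8370.0055

£8370.01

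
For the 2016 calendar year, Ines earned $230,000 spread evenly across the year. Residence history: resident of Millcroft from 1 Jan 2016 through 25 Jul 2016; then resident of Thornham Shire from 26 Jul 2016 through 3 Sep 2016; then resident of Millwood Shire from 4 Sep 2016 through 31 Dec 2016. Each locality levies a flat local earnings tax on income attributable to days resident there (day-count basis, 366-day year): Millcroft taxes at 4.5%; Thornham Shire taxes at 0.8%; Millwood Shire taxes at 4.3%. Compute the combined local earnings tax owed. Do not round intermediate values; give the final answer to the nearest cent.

$9,270.38

Millcroft, 1 Jan – 25 Jul 2016: 207 days → $230,000 × 4.5% × 207/366 = $5,853.6885
Thornham Shire, 26 Jul – 3 Sep 2016: 40 days → $230,000 × 0.8% × 40/366 = $201.0929
Millwood Shire, 4 Sep – 31 Dec 2016: 119 days → $230,000 × 4.3% × 119/366 = $3,215.6011
Total = $9,270.3825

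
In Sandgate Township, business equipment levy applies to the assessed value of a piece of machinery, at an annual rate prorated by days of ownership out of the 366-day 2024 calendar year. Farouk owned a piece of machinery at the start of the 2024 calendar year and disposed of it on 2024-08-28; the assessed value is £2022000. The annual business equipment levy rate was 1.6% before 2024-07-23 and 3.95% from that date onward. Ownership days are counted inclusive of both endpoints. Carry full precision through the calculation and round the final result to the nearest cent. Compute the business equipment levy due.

£26106.45

2024-01-01 to 2024-07-22: 204 days at 1.6% → £2022000 × 1.6% × 204/366 = £18032.2623
2024-07-23 to 2024-08-28: 37 days at 3.95% → £2022000 × 3.95% × 37/366 = £8074.1885
Total = £26106.4508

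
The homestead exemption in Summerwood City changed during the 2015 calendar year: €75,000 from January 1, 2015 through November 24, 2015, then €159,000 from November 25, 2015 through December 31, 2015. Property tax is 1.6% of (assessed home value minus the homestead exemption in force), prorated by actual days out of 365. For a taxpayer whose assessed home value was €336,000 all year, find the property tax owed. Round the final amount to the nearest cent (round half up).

€4,039.76

January 1 – November 24, 2015: 328 days, exemption €75,000 → (€336,000 − €75,000) × 1.6% × 328/365 = €3,752.6795
November 25 – December 31, 2015: 37 days, exemption €159,000 → (€336,000 − €159,000) × 1.6% × 37/365 = €287.0795
Total = €4,039.7589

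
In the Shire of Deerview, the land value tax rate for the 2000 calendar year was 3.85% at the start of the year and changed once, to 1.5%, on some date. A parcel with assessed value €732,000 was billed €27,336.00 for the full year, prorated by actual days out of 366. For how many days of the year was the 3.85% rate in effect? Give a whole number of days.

348 days

Let d = days at the first rate; then 366 − d days at the second rate.
€732,000 × [3.85%·d + 1.5%·(366−d)] / 366 = €27,336.00
Solving gives d = 348, so the new rate took effect on December 14, 2000.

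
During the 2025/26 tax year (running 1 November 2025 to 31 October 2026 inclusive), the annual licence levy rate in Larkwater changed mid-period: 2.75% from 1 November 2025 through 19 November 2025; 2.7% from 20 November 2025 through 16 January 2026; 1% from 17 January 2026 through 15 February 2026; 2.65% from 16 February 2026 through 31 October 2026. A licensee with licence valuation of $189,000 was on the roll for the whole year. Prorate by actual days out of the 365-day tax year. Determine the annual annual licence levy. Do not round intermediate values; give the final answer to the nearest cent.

1 November – 19 November 2025: 19 days at 2.75% → $189,000 × 2.75% × 19/365 = $270.5548
20 November 2025 – 16 January 2026: 58 days at 2.7% → $189,000 × 2.7% × 58/365 = $810.8877
17 January – 15 February 2026: 30 days at 1% → $189,000 × 1% × 30/365 = $155.3425
16 February – 31 October 2026: 258 days at 2.65% → $189,000 × 2.65% × 258/365 = $3,540.2548
Total = $4,777.0397

$4,777.04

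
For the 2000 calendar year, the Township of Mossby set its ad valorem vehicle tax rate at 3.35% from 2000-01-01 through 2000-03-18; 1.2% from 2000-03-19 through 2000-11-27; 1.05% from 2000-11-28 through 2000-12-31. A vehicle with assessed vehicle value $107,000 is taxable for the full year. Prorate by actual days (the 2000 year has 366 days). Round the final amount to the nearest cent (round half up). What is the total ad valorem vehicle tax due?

2000-01-01 to 2000-03-18: 78 days at 3.35% → $107,000 × 3.35% × 78/366 = $763.9098
2000-03-19 to 2000-11-27: 254 days at 1.2% → $107,000 × 1.2% × 254/366 = $891.0820
2000-11-28 to 2000-12-31: 34 days at 1.05% → $107,000 × 1.05% × 34/366 = $104.3689
Total = $1,759.3607

$1,759.36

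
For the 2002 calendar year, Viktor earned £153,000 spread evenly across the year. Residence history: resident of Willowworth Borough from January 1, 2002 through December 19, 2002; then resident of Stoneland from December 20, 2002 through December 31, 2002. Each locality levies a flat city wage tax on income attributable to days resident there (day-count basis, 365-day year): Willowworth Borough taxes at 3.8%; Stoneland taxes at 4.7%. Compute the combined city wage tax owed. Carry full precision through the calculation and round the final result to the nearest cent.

£5,859.27

Willowworth Borough, January 1 – December 19, 2002: 353 days → £153,000 × 3.8% × 353/365 = £5,622.8548
Stoneland, December 20 – December 31, 2002: 12 days → £153,000 × 4.7% × 12/365 = £236.4164
Total = £5,859.2712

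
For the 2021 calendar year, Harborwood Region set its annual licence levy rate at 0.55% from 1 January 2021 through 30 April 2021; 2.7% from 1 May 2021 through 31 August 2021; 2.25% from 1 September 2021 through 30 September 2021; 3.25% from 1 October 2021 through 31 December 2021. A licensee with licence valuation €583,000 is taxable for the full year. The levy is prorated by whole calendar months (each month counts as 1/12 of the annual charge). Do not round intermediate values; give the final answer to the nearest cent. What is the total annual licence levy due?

€12,145.83

1 January – 30 April 2021: 4 months at 0.55% → €583,000 × 0.55% × 4/12 = €1,068.8333
1 May – 31 August 2021: 4 months at 2.7% → €583,000 × 2.7% × 4/12 = €5,247.0000
1 September – 30 September 2021: 1 month at 2.25% → €583,000 × 2.25% × 1/12 = €1,093.1250
1 October – 31 December 2021: 3 months at 3.25% → €583,000 × 3.25% × 3/12 = €4,736.8750
Total = €12,145.8333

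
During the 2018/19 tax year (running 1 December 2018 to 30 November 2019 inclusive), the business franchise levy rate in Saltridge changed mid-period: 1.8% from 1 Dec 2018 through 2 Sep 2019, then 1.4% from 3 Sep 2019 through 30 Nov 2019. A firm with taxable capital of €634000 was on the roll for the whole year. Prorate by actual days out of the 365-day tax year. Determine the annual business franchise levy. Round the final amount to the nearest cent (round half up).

€10793.63

1 Dec 2018 – 2 Sep 2019: 276 days at 1.8% → €634000 × 1.8% × 276/365 = €8629.3479
3 Sep – 30 Nov 2019: 89 days at 1.4% → €634000 × 1.4% × 89/365 = €2164.2849
Total = €10793.6329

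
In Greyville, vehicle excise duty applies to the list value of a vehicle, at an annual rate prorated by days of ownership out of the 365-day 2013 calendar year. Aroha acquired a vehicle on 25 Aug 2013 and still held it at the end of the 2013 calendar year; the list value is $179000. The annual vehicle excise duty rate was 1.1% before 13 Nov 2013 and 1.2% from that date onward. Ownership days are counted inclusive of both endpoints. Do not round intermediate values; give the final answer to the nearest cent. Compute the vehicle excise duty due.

$719.92

25 Aug – 12 Nov 2013: 80 days at 1.1% → $179000 × 1.1% × 80/365 = $431.5616
13 Nov – 31 Dec 2013: 49 days at 1.2% → $179000 × 1.2% × 49/365 = $288.3616
Total = $719.9233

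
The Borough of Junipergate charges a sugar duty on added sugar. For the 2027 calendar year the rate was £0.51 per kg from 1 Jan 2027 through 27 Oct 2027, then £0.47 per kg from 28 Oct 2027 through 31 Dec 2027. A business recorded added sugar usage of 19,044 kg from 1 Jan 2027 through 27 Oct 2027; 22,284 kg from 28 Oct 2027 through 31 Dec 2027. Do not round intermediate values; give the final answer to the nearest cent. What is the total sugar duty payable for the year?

1 Jan – 27 Oct 2027: 19,044 kg at £0.51/kg → £9,712.44
28 Oct – 31 Dec 2027: 22,284 kg at £0.47/kg → £10,473.48

£20,185.92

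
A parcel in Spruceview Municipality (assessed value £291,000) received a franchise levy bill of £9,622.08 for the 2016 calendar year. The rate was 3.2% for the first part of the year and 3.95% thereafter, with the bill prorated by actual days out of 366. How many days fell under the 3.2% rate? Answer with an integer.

314 days

Let d = days at the first rate; then 366 − d days at the second rate.
£291,000 × [3.2%·d + 3.95%·(366−d)] / 366 = £9,622.08
Solving gives d = 314, so the new rate took effect on 10 November 2016.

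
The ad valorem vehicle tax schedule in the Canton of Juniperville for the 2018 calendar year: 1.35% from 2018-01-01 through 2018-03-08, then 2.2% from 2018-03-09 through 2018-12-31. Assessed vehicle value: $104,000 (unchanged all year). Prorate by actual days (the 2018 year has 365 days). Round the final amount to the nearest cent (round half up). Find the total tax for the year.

2018-01-01 to 2018-03-08: 67 days at 1.35% → $104,000 × 1.35% × 67/365 = $257.7205
2018-03-09 to 2018-12-31: 298 days at 2.2% → $104,000 × 2.2% × 298/365 = $1,868.0110
Total = $2,125.7315

$2,125.73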